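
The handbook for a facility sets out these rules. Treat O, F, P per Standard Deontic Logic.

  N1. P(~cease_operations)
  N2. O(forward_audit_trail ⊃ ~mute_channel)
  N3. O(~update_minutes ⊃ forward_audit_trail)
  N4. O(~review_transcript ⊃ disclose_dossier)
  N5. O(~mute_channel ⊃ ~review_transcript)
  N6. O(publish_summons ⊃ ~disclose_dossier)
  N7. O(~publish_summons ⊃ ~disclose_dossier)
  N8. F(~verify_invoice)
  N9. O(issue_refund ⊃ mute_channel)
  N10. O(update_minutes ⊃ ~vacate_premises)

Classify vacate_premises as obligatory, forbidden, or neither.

Forbidden

Premises 7 and 6 cover both cases: O(~publish_summons ⊃ ~disclose_dossier) and O(publish_summons ⊃ ~disclose_dossier). Since ~publish_summons ∨ publish_summons is a tautology, O(~disclose_dossier) follows.
Premise 4 is O(~review_transcript ⊃ disclose_dossier); contrapositively O(~disclose_dossier ⊃ review_transcript). Since O(~disclose_dossier) holds, K gives O(review_transcript).
Premise 5 is O(~mute_channel ⊃ ~review_transcript); contrapositively O(review_transcript ⊃ mute_channel). Since O(review_transcript) holds, K gives O(mute_channel).
The contrapositive of premise 2 (O(forward_audit_trail ⊃ ~mute_channel)) is O(mute_channel ⊃ ~forward_audit_trail), and O(mute_channel) is already established, so O(~forward_audit_trail).
Premise 3 is O(~update_minutes ⊃ forward_audit_trail); contrapositively O(~forward_audit_trail ⊃ update_minutes). Since O(~forward_audit_trail) holds, K gives O(update_minutes).
Premise 10 is O(update_minutes ⊃ ~vacate_premises); since O(update_minutes), deontic closure gives O(~vacate_premises).
Premises 1, 8, 9 do not contribute to this derivation.
Thus O(~vacate_premises), which is F(vacate_premises): vacate_premises is forbidden.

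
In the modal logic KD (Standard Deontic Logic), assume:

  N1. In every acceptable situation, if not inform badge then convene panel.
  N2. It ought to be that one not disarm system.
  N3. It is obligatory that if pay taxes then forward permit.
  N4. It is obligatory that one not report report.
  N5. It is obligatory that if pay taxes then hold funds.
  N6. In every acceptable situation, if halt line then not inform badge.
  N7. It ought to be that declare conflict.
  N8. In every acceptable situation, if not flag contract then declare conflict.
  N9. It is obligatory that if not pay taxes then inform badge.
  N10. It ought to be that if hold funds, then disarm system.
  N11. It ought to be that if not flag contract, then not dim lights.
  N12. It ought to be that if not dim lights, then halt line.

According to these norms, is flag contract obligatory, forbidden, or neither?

Obligatory

Premise 2 states O(¬disarm_system) outright.
Premise 10, O(hold_funds → disarm_system), contraposes to O(¬disarm_system → ¬hold_funds); with O(¬disarm_system) we get O(¬hold_funds).
Premise 5, O(pay_taxes → hold_funds), contraposes to O(¬hold_funds → ¬pay_taxes); with O(¬hold_funds) we get O(¬pay_taxes).
Premise 9 is O(¬pay_taxes → inform_badge); since O(¬pay_taxes), deontic closure gives O(inform_badge).
Premise 6 is O(halt_line → ¬inform_badge); contrapositively O(inform_badge → ¬halt_line). Since O(inform_badge) holds, K gives O(¬halt_line).
The contrapositive of premise 12 (O(¬dim_lights → halt_line)) is O(¬halt_line → dim_lights), and O(¬halt_line) is already established, so O(dim_lights).
Premise 11 is O(¬flag_contract → ¬dim_lights); contrapositively O(dim_lights → flag_contract). Since O(dim_lights) holds, K gives O(flag_contract).
Premises 1, 3, 4, 7, 8 do not contribute to this derivation.
Hence flag_contract is obligatory.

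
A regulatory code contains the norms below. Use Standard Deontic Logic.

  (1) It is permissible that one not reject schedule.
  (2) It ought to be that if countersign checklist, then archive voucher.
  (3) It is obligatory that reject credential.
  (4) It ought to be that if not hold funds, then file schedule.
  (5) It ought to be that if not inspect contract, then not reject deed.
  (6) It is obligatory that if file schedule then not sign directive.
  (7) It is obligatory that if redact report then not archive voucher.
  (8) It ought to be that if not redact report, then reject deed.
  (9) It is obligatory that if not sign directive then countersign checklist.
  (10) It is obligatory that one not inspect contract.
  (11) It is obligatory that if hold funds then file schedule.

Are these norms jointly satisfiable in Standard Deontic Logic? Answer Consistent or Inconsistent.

Inconsistent

Premises 4 and 11 are O(¬hold_funds → file_schedule) and O(hold_funds → file_schedule); every ideal world satisfies ¬hold_funds or hold_funds, so in either case file_schedule holds — hence O(file_schedule).
From O(file_schedule) and premise 6, O(file_schedule → ¬sign_directive), we obtain O(¬sign_directive).
Applying K to premise 9 (O(¬sign_directive → countersign_checklist)) and O(¬sign_directive) yields O(countersign_checklist).
Applying K to premise 2 (O(countersign_checklist → archive_voucher)) and O(countersign_checklist) yields O(archive_voucher).
The contrapositive of premise 7 (O(redact_report → ¬archive_voucher)) is O(archive_voucher → ¬redact_report), and O(archive_voucher) is already established, so O(¬redact_report).
From O(¬redact_report) and premise 8, O(¬redact_report → reject_deed), we obtain O(reject_deed).
The contrapositive of premise 5 (O(¬inspect_contract → ¬reject_deed)) is O(reject_deed → inspect_contract), and O(reject_deed) is already established, so O(inspect_contract).
Yet premise 10 states O(¬inspect_contract).
We now have both O(inspect_contract) and O(¬inspect_contract) — inspect_contract is simultaneously obligatory and forbidden, violating the D-axiom.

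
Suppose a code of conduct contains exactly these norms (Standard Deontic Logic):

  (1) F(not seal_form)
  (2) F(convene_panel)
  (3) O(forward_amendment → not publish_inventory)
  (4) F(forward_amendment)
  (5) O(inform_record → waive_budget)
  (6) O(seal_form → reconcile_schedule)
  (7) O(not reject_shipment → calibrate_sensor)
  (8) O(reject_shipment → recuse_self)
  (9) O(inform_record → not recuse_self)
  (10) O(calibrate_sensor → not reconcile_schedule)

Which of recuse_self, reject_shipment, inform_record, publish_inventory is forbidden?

Premise 1 is F(not seal_form), i.e. O(seal_form).
Applying K to premise 6 (O(seal_form → reconcile_schedule)) and O(seal_form) yields O(reconcile_schedule).
Premise 10, O(calibrate_sensor → not reconcile_schedule), contraposes to O(reconcile_schedule → not calibrate_sensor); with O(reconcile_schedule) we get O(not calibrate_sensor).
The contrapositive of premise 7 (O(not reject_shipment → calibrate_sensor)) is O(not calibrate_sensor → reject_shipment), and O(not calibrate_sensor) is already established, so O(reject_shipment).
From O(reject_shipment) and premise 8, O(reject_shipment → recuse_self), we obtain O(recuse_self).
Premise 9, O(inform_record → not recuse_self), contraposes to O(recuse_self → not inform_record); with O(recuse_self) we get O(not inform_record).
So O(not inform_record) holds, i.e. inform_record is forbidden. None of the other listed options is forbidden under the premises.

inform_record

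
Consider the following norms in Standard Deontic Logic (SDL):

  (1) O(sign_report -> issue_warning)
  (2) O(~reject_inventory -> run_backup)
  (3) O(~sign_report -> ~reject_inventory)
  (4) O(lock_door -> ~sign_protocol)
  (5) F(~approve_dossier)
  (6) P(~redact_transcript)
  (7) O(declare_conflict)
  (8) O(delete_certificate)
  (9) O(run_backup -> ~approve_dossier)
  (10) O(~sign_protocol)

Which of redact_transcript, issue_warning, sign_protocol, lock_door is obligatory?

F(~approve_dossier) at premise 5 means O(approve_dossier).
Premise 9 is O(run_backup -> ~approve_dossier); contrapositively O(approve_dossier -> ~run_backup). Since O(approve_dossier) holds, K gives O(~run_backup).
Premise 2, O(~reject_inventory -> run_backup), contraposes to O(~run_backup -> reject_inventory); with O(~run_backup) we get O(reject_inventory).
Premise 3 is O(~sign_report -> ~reject_inventory); contrapositively O(reject_inventory -> sign_report). Since O(reject_inventory) holds, K gives O(sign_report).
Premise 1 is O(sign_report -> issue_warning); since O(sign_report), deontic closure gives O(issue_warning).
So O(issue_warning) holds — issue_warning is obligatory. None of the other listed options is made obligatory by any chain of premises.

issue_warning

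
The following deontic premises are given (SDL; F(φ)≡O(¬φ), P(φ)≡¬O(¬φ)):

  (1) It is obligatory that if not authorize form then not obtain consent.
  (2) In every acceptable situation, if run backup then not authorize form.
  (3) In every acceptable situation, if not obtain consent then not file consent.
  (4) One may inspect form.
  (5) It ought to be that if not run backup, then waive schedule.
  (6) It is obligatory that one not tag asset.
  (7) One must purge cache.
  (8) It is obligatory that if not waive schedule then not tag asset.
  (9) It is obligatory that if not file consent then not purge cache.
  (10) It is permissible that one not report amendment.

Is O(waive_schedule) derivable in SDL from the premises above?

Premise 7 gives O(purge_cache).
Premise 9 is O(¬file_consent → ¬purge_cache); contrapositively O(purge_cache → file_consent). Since O(purge_cache) holds, K gives O(file_consent).
Premise 3, O(¬obtain_consent → ¬file_consent), contraposes to O(file_consent → obtain_consent); with O(file_consent) we get O(obtain_consent).
Premise 1, O(¬authorize_form → ¬obtain_consent), contraposes to O(obtain_consent → authorize_form); with O(obtain_consent) we get O(authorize_form).
The contrapositive of premise 2 (O(run_backup → ¬authorize_form)) is O(authorize_form → ¬run_backup), and O(authorize_form) is already established, so O(¬run_backup).
With premise 5, O(¬run_backup → waive_schedule), the K-axiom yields O(waive_schedule).
Premises 4, 6, 8, 10 do not contribute to this derivation.
So O(waive_schedule) follows.

Yes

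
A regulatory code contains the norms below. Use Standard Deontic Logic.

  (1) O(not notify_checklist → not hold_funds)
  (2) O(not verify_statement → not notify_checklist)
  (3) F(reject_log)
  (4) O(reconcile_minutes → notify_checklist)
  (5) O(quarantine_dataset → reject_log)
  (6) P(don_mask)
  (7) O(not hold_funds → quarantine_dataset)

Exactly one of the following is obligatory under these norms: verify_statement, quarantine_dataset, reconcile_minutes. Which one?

verify_statement

F(reject_log) at premise 3 means O(not reject_log).
The contrapositive of premise 5 (O(quarantine_dataset → reject_log)) is O(not reject_log → not quarantine_dataset), and O(not reject_log) is already established, so O(not quarantine_dataset).
The contrapositive of premise 7 (O(not hold_funds → quarantine_dataset)) is O(not quarantine_dataset → hold_funds), and O(not quarantine_dataset) is already established, so O(hold_funds).
The contrapositive of premise 1 (O(not notify_checklist → not hold_funds)) is O(hold_funds → notify_checklist), and O(hold_funds) is already established, so O(notify_checklist).
The contrapositive of premise 2 (O(not verify_statement → not notify_checklist)) is O(notify_checklist → verify_statement), and O(notify_checklist) is already established, so O(verify_statement).
So O(verify_statement) holds — verify_statement is obligatory. None of the other listed options is made obligatory by any chain of premises.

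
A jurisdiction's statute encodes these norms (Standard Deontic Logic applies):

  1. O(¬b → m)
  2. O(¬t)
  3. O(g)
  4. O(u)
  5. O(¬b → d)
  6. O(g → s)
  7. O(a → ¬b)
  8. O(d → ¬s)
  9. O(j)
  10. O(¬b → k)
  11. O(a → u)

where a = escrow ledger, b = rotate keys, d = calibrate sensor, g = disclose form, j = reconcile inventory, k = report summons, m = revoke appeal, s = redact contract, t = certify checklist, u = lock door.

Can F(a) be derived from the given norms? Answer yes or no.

From premise 3 we have O(g).
With premise 6, O(g → s), the K-axiom yields O(s).
Premise 8, O(d → ¬s), contraposes to O(s → ¬d); with O(s) we get O(¬d).
The contrapositive of premise 5 (O(¬b → d)) is O(¬d → b), and O(¬d) is already established, so O(b).
Premise 7 is O(a → ¬b); contrapositively O(b → ¬a). Since O(b) holds, K gives O(¬a).
Premises 1, 2, 4, 9, 10, 11 do not contribute to this derivation.
So O(¬a) holds, i.e. F(a). The claim follows.

Yes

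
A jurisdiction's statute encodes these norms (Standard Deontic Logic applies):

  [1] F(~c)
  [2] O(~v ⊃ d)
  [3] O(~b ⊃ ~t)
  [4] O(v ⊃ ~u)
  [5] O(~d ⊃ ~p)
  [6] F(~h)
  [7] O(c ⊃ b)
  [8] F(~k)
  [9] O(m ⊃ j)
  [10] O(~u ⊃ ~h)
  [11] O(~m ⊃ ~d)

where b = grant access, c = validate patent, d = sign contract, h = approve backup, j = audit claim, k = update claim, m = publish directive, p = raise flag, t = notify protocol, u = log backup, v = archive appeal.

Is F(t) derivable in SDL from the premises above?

Premise 3 is O(~b ⊃ ~t), but O(~b) is not derivable from the premises, so it does not yield O(~t).
No other premise forces O(~t). An ideal world satisfying every premise can still have t true, so F(t) is not derivable.

No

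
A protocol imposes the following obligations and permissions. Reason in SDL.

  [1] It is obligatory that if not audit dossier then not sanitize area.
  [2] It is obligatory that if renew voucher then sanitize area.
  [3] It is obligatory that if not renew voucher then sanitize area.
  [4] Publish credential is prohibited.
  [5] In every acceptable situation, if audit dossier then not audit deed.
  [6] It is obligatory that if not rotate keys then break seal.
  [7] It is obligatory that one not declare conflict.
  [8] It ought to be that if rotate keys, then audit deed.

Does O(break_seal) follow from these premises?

Premises 2 and 3 are O(renew_voucher → sanitize_area) and O(¬renew_voucher → sanitize_area); every ideal world satisfies renew_voucher or ¬renew_voucher, so in either case sanitize_area holds — hence O(sanitize_area).
The contrapositive of premise 1 (O(¬audit_dossier → ¬sanitize_area)) is O(sanitize_area → audit_dossier), and O(sanitize_area) is already established, so O(audit_dossier).
With premise 5, O(audit_dossier → ¬audit_deed), the K-axiom yields O(¬audit_deed).
The contrapositive of premise 8 (O(rotate_keys → audit_deed)) is O(¬audit_deed → ¬rotate_keys), and O(¬audit_deed) is already established, so O(¬rotate_keys).
From O(¬rotate_keys) and premise 6, O(¬rotate_keys → break_seal), we obtain O(break_seal).
Premises 4, 7 do not contribute to this derivation.
So O(break_seal) follows.

Yes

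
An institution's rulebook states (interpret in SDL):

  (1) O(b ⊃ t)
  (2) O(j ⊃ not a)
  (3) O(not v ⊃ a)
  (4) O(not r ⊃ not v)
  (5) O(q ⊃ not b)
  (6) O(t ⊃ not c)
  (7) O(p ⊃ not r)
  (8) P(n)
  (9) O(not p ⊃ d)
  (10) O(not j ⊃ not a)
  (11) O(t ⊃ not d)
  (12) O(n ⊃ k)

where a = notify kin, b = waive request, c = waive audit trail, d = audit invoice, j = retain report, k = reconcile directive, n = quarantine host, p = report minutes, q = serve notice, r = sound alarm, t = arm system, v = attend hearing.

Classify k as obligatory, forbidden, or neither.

Neither

Premise 12 is O(n ⊃ k), but O(n) is not derivable from the premises (the permission P(n) asserts only not O(not n), not O(n)), so it does not yield O(k).
No premise or chain of K-axiom applications forces O(k), and none forces O(not k). So k is neither obligatory nor forbidden under these norms.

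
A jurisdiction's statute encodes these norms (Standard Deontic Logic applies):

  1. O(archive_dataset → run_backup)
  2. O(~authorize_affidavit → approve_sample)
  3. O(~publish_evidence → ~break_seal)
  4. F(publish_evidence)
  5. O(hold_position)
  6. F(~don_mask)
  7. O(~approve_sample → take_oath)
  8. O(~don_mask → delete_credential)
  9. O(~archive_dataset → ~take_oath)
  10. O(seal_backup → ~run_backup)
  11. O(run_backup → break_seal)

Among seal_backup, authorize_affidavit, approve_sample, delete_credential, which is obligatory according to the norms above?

approve_sample

F(publish_evidence) at premise 4 means O(~publish_evidence).
Premise 3 is O(~publish_evidence → ~break_seal); since O(~publish_evidence), deontic closure gives O(~break_seal).
Premise 11, O(run_backup → break_seal), contraposes to O(~break_seal → ~run_backup); with O(~break_seal) we get O(~run_backup).
The contrapositive of premise 1 (O(archive_dataset → run_backup)) is O(~run_backup → ~archive_dataset), and O(~run_backup) is already established, so O(~archive_dataset).
With premise 9, O(~archive_dataset → ~take_oath), the K-axiom yields O(~take_oath).
The contrapositive of premise 7 (O(~approve_sample → take_oath)) is O(~take_oath → approve_sample), and O(~take_oath) is already established, so O(approve_sample).
So O(approve_sample) holds — approve_sample is obligatory. None of the other listed options is made obligatory by any chain of premises.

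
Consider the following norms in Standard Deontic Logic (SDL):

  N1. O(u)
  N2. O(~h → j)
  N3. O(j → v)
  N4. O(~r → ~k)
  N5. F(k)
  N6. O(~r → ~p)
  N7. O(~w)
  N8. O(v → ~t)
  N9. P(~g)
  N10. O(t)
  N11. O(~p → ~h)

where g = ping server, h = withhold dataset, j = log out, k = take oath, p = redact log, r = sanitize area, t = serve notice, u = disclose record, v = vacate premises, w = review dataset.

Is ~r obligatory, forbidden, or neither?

From premise 10 we have O(t).
The contrapositive of premise 8 (O(v → ~t)) is O(t → ~v), and O(t) is already established, so O(~v).
Premise 3 is O(j → v); contrapositively O(~v → ~j). Since O(~v) holds, K gives O(~j).
Premise 2 is O(~h → j); contrapositively O(~j → h). Since O(~j) holds, K gives O(h).
Premise 11 is O(~p → ~h); contrapositively O(h → p). Since O(h) holds, K gives O(p).
Premise 6 is O(~r → ~p); contrapositively O(p → r). Since O(p) holds, K gives O(r).
Premises 1, 4, 5, 7, 9 do not contribute to this derivation.
Thus O(r), which is F(~r): ~r is forbidden.

Forbidden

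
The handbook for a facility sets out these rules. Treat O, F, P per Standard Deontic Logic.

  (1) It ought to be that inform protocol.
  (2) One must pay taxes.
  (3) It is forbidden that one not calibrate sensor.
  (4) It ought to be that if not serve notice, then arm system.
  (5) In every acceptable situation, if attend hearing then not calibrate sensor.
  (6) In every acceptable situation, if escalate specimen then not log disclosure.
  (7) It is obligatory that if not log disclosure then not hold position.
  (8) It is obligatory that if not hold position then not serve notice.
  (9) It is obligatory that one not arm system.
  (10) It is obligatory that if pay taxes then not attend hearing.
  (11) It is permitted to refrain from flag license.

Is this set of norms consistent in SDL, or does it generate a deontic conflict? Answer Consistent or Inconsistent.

Consistent

Premise 5 is O(attend_hearing → ¬calibrate_sensor), but O(attend_hearing) is not derivable from the premises, so it does not yield O(¬calibrate_sensor).
So O(¬calibrate_sensor) is not derivable, and the apparent clash with O(calibrate_sensor) does not arise.
A world satisfying every obligation exists (e.g. arm_system=false, attend_hearing=false, calibrate_sensor=true, escalate_specimen=false, flag_license=false, hold_position=true, inform_protocol=true, log_disclosure=true, pay_taxes=true, serve_notice=true); no atom is both obligatory and forbidden, so the set is consistent.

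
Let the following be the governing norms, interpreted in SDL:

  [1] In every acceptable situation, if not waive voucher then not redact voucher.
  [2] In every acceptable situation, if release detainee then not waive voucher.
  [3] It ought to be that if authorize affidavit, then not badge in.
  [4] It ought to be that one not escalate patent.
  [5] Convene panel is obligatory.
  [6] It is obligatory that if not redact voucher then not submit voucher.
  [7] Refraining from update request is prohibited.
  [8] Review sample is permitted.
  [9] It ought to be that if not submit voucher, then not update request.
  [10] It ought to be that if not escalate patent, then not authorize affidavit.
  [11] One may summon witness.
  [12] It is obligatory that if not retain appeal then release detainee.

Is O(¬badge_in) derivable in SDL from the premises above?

No

Premise 3 is O(authorize_affidavit → ¬badge_in), but O(authorize_affidavit) is not derivable from the premises, so it does not yield O(¬badge_in).
No other premise forces O(¬badge_in). An ideal world satisfying every premise can still have ¬badge_in false, so O(¬badge_in) is not derivable.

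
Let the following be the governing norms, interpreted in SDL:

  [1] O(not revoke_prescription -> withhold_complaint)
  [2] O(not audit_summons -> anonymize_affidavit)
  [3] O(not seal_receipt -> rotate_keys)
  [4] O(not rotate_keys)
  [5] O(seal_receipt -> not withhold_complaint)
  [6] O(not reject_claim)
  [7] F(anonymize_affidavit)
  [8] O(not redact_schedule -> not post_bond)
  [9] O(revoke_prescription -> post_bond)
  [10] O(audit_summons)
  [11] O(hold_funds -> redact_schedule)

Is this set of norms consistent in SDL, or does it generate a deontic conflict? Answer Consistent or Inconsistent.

Consistent

Premise 2 is O(not audit_summons -> anonymize_affidavit), but O(not audit_summons) is not derivable from the premises, so it does not yield O(anonymize_affidavit).
So O(anonymize_affidavit) is not derivable, and the apparent clash with O(not anonymize_affidavit) does not arise.
A world satisfying every obligation exists (e.g. anonymize_affidavit=false, audit_summons=true, hold_funds=false, post_bond=true, redact_schedule=true, reject_claim=false, revoke_prescription=true, rotate_keys=false, seal_receipt=true, withhold_complaint=false); no atom is both obligatory and forbidden, so the set is consistent.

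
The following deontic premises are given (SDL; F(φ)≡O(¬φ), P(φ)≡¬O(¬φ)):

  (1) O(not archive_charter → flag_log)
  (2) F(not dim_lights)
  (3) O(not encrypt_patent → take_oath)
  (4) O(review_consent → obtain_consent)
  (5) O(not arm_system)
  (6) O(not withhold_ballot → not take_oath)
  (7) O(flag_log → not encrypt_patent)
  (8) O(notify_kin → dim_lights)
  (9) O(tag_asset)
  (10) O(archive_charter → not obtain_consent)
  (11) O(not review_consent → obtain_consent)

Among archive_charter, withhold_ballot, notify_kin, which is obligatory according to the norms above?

Premises 4 and 11 cover both cases: O(review_consent → obtain_consent) and O(not review_consent → obtain_consent). Since review_consent ∨ not review_consent is a tautology, O(obtain_consent) follows.
Premise 10 is O(archive_charter → not obtain_consent); contrapositively O(obtain_consent → not archive_charter). Since O(obtain_consent) holds, K gives O(not archive_charter).
With premise 1, O(not archive_charter → flag_log), the K-axiom yields O(flag_log).
Premise 7 is O(flag_log → not encrypt_patent); since O(flag_log), deontic closure gives O(not encrypt_patent).
Applying K to premise 3 (O(not encrypt_patent → take_oath)) and O(not encrypt_patent) yields O(take_oath).
Premise 6, O(not withhold_ballot → not take_oath), contraposes to O(take_oath → withhold_ballot); with O(take_oath) we get O(withhold_ballot).
So O(withhold_ballot) holds — withhold_ballot is obligatory. None of the other listed options is made obligatory by any chain of premises.

withhold_ballot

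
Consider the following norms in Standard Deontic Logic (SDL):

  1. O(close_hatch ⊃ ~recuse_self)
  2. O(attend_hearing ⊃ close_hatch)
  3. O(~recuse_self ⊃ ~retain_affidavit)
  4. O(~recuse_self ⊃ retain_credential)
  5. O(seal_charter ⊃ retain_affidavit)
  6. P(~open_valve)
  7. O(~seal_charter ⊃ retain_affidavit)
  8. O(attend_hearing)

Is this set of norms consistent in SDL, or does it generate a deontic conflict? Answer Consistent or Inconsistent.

Premises 5 and 7 are O(seal_charter ⊃ retain_affidavit) and O(~seal_charter ⊃ retain_affidavit); every ideal world satisfies seal_charter or ~seal_charter, so in either case retain_affidavit holds — hence O(retain_affidavit).
Premise 3 is O(~recuse_self ⊃ ~retain_affidavit); contrapositively O(retain_affidavit ⊃ recuse_self). Since O(retain_affidavit) holds, K gives O(recuse_self).
Premise 1, O(close_hatch ⊃ ~recuse_self), contraposes to O(recuse_self ⊃ ~close_hatch); with O(recuse_self) we get O(~close_hatch).
The contrapositive of premise 2 (O(attend_hearing ⊃ close_hatch)) is O(~close_hatch ⊃ ~attend_hearing), and O(~close_hatch) is already established, so O(~attend_hearing).
However, premise 8 gives O(attend_hearing).
We now have both O(~attend_hearing) and O(attend_hearing) — attend_hearing is simultaneously obligatory and forbidden, violating the D-axiom.

Inconsistent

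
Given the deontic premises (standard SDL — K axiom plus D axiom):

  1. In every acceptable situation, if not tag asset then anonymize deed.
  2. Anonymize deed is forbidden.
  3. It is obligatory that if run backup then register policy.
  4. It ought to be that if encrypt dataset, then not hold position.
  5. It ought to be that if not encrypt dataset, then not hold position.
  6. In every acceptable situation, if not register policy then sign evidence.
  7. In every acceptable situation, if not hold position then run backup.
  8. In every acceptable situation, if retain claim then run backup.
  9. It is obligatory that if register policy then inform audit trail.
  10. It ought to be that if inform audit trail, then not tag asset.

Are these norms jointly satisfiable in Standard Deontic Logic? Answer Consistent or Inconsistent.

Inconsistent

Premises 5 and 4 cover both cases: O(¬encrypt_dataset → ¬hold_position) and O(encrypt_dataset → ¬hold_position). Since ¬encrypt_dataset ∨ encrypt_dataset is a tautology, O(¬hold_position) follows.
Premise 7 is O(¬hold_position → run_backup); since O(¬hold_position), deontic closure gives O(run_backup).
Applying K to premise 3 (O(run_backup → register_policy)) and O(run_backup) yields O(register_policy).
Applying K to premise 9 (O(register_policy → inform_audit_trail)) and O(register_policy) yields O(inform_audit_trail).
Premise 10 is O(inform_audit_trail → ¬tag_asset); since O(inform_audit_trail), deontic closure gives O(¬tag_asset).
From O(¬tag_asset) and premise 1, O(¬tag_asset → anonymize_deed), we obtain O(anonymize_deed).
However, F(anonymize_deed) at premise 2 amounts to O(¬anonymize_deed).
We now have both O(anonymize_deed) and O(¬anonymize_deed) — anonymize_deed is simultaneously obligatory and forbidden, violating the D-axiom.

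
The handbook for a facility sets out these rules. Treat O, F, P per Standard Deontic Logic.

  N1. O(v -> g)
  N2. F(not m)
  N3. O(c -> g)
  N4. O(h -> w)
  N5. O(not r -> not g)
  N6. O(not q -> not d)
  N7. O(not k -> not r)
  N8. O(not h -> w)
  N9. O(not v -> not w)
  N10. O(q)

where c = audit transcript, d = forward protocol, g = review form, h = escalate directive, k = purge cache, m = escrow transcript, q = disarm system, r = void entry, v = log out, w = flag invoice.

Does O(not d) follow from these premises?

No

Premise 6 is O(not q -> not d), but O(not q) is not derivable from the premises, so it does not yield O(not d).
No other premise forces O(not d). An ideal world satisfying every premise can still have not d false, so O(not d) is not derivable.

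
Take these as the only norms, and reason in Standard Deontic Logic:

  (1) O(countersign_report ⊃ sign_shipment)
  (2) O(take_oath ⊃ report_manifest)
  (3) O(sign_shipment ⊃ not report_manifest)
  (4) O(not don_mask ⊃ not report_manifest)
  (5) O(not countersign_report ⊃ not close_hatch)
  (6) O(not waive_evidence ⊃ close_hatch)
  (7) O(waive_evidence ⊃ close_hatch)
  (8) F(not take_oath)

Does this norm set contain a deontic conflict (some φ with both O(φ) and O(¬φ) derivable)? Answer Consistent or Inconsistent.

Inconsistent

By case analysis on waive_evidence: premise 7 gives O(waive_evidence ⊃ close_hatch) and premise 6 gives O(not waive_evidence ⊃ close_hatch), so O(close_hatch) either way.
The contrapositive of premise 5 (O(not countersign_report ⊃ not close_hatch)) is O(close_hatch ⊃ countersign_report), and O(close_hatch) is already established, so O(countersign_report).
With premise 1, O(countersign_report ⊃ sign_shipment), the K-axiom yields O(sign_shipment).
From O(sign_shipment) and premise 3, O(sign_shipment ⊃ not report_manifest), we obtain O(not report_manifest).
Premise 2 is O(take_oath ⊃ report_manifest); contrapositively O(not report_manifest ⊃ not take_oath). Since O(not report_manifest) holds, K gives O(not take_oath).
Yet premise 8 is F(not take_oath), i.e. O(take_oath).
We now have both O(not take_oath) and O(take_oath) — take_oath is simultaneously obligatory and forbidden, violating the D-axiom.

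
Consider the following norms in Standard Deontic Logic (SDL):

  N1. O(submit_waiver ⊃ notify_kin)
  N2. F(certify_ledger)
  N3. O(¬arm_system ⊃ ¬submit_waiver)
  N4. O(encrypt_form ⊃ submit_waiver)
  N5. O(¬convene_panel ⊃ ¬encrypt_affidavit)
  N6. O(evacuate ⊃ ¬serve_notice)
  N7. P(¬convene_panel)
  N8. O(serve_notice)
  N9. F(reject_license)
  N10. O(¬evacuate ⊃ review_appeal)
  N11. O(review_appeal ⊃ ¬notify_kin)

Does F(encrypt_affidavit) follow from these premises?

Premise 5 is O(¬convene_panel ⊃ ¬encrypt_affidavit), but O(¬convene_panel) is not derivable from the premises (the permission P(¬convene_panel) asserts only ¬O(convene_panel), not O(¬convene_panel)), so it does not yield O(¬encrypt_affidavit).
No other premise forces O(¬encrypt_affidavit). An ideal world satisfying every premise can still have encrypt_affidavit true, so F(encrypt_affidavit) is not derivable.

No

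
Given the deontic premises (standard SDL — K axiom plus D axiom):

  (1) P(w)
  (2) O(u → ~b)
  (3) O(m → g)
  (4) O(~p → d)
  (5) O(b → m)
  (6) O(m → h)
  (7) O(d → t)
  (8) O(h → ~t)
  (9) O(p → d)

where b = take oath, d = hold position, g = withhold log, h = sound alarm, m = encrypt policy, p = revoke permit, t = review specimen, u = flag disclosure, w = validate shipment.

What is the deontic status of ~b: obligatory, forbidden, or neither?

Premises 4 and 9 are O(~p → d) and O(p → d); every ideal world satisfies ~p or p, so in either case d holds — hence O(d).
With premise 7, O(d → t), the K-axiom yields O(t).
Premise 8 is O(h → ~t); contrapositively O(t → ~h). Since O(t) holds, K gives O(~h).
The contrapositive of premise 6 (O(m → h)) is O(~h → ~m), and O(~h) is already established, so O(~m).
Premise 5, O(b → m), contraposes to O(~m → ~b); with O(~m) we get O(~b).
Premises 1, 2, 3 do not contribute to this derivation.
Hence ~b is obligatory.

Obligatory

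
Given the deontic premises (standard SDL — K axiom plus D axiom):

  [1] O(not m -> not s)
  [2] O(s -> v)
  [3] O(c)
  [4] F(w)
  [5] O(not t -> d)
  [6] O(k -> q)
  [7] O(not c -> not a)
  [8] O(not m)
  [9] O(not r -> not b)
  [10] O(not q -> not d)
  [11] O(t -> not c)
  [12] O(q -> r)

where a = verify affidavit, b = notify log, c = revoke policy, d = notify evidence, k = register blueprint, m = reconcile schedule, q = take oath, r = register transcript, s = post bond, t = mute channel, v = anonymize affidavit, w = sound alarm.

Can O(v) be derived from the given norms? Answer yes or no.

Premise 2 is O(s -> v), but O(s) is not derivable from the premises, so it does not yield O(v).
No other premise forces O(v). An ideal world satisfying every premise can still have v false, so O(v) is not derivable.

No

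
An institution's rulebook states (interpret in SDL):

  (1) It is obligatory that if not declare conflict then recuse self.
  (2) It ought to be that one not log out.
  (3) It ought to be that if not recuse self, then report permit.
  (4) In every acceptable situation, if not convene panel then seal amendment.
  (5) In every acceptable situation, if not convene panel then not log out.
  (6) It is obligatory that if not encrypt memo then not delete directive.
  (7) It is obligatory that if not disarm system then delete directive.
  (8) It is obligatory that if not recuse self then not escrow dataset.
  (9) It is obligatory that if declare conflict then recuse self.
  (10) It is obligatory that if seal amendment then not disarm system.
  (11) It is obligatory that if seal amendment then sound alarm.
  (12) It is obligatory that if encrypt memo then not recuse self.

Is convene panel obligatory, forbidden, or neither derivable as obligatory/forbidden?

Premises 9 and 1 are O(declare_conflict → recuse_self) and O(¬declare_conflict → recuse_self); every ideal world satisfies declare_conflict or ¬declare_conflict, so in either case recuse_self holds — hence O(recuse_self).
The contrapositive of premise 12 (O(encrypt_memo → ¬recuse_self)) is O(recuse_self → ¬encrypt_memo), and O(recuse_self) is already established, so O(¬encrypt_memo).
Applying K to premise 6 (O(¬encrypt_memo → ¬delete_directive)) and O(¬encrypt_memo) yields O(¬delete_directive).
The contrapositive of premise 7 (O(¬disarm_system → delete_directive)) is O(¬delete_directive → disarm_system), and O(¬delete_directive) is already established, so O(disarm_system).
The contrapositive of premise 10 (O(seal_amendment → ¬disarm_system)) is O(disarm_system → ¬seal_amendment), and O(disarm_system) is already established, so O(¬seal_amendment).
The contrapositive of premise 4 (O(¬convene_panel → seal_amendment)) is O(¬seal_amendment → convene_panel), and O(¬seal_amendment) is already established, so O(convene_panel).
Premises 2, 3, 5, 8, 11 do not contribute to this derivation.
Hence convene_panel is obligatory.

Obligatory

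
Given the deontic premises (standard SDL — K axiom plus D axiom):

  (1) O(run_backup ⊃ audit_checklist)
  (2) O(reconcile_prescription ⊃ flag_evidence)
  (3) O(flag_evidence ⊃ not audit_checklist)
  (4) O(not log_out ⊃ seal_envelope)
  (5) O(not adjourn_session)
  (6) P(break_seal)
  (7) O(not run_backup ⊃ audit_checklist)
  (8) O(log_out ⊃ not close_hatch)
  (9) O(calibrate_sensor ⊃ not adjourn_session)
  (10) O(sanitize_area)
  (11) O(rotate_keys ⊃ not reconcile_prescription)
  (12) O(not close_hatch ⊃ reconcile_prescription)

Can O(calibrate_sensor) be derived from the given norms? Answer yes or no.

No

Premise 9 is O(calibrate_sensor ⊃ not adjourn_session); even if O(not adjourn_session) held, inferring O(calibrate_sensor) would be affirming the consequent — invalid.
No other premise forces O(calibrate_sensor). An ideal world satisfying every premise can still have calibrate_sensor false, so O(calibrate_sensor) is not derivable.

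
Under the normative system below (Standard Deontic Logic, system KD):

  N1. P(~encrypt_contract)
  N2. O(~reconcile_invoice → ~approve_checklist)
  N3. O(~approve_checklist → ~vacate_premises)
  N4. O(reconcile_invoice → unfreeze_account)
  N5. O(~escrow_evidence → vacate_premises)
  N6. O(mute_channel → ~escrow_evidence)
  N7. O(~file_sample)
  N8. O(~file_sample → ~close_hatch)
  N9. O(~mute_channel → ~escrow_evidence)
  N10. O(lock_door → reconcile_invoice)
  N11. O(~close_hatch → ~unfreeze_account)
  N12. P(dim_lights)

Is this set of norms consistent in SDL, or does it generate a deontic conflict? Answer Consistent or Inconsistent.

Premises 6 and 9 cover both cases: O(mute_channel → ~escrow_evidence) and O(~mute_channel → ~escrow_evidence). Since mute_channel ∨ ~mute_channel is a tautology, O(~escrow_evidence) follows.
Premise 5 is O(~escrow_evidence → vacate_premises); since O(~escrow_evidence), deontic closure gives O(vacate_premises).
Premise 3 is O(~approve_checklist → ~vacate_premises); contrapositively O(vacate_premises → approve_checklist). Since O(vacate_premises) holds, K gives O(approve_checklist).
Premise 2, O(~reconcile_invoice → ~approve_checklist), contraposes to O(approve_checklist → reconcile_invoice); with O(approve_checklist) we get O(reconcile_invoice).
Applying K to premise 4 (O(reconcile_invoice → unfreeze_account)) and O(reconcile_invoice) yields O(unfreeze_account).
Premise 11 is O(~close_hatch → ~unfreeze_account); contrapositively O(unfreeze_account → close_hatch). Since O(unfreeze_account) holds, K gives O(close_hatch).
Premise 8 is O(~file_sample → ~close_hatch); contrapositively O(close_hatch → file_sample). Since O(close_hatch) holds, K gives O(file_sample).
But premise 7 directly asserts O(~file_sample).
We now have both O(file_sample) and O(~file_sample) — file_sample is simultaneously obligatory and forbidden, violating the D-axiom.

Inconsistent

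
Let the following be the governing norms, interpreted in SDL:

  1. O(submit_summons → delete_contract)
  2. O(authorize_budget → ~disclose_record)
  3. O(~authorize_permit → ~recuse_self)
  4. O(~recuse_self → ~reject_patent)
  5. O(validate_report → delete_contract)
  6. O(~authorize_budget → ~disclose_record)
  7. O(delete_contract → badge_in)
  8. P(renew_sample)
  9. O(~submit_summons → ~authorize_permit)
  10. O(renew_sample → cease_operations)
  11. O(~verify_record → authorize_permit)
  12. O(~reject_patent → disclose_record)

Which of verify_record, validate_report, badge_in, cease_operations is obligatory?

badge_in

Premises 6 and 2 cover both cases: O(~authorize_budget → ~disclose_record) and O(authorize_budget → ~disclose_record). Since ~authorize_budget ∨ authorize_budget is a tautology, O(~disclose_record) follows.
Premise 12, O(~reject_patent → disclose_record), contraposes to O(~disclose_record → reject_patent); with O(~disclose_record) we get O(reject_patent).
The contrapositive of premise 4 (O(~recuse_self → ~reject_patent)) is O(reject_patent → recuse_self), and O(reject_patent) is already established, so O(recuse_self).
Premise 3, O(~authorize_permit → ~recuse_self), contraposes to O(recuse_self → authorize_permit); with O(recuse_self) we get O(authorize_permit).
Premise 9, O(~submit_summons → ~authorize_permit), contraposes to O(authorize_permit → submit_summons); with O(authorize_permit) we get O(submit_summons).
From O(submit_summons) and premise 1, O(submit_summons → delete_contract), we obtain O(delete_contract).
Premise 7 is O(delete_contract → badge_in); since O(delete_contract), deontic closure gives O(badge_in).
So O(badge_in) holds — badge_in is obligatory. None of the other listed options is made obligatory by any chain of premises.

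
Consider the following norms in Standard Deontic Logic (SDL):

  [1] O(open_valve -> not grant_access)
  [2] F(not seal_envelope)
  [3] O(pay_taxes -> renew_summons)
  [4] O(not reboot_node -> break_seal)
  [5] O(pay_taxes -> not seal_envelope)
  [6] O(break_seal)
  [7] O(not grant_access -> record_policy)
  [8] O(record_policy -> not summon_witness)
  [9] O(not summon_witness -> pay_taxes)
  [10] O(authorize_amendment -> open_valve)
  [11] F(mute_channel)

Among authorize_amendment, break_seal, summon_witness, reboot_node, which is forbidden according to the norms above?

authorize_amendment

F(not seal_envelope) at premise 2 means O(seal_envelope).
Premise 5 is O(pay_taxes -> not seal_envelope); contrapositively O(seal_envelope -> not pay_taxes). Since O(seal_envelope) holds, K gives O(not pay_taxes).
The contrapositive of premise 9 (O(not summon_witness -> pay_taxes)) is O(not pay_taxes -> summon_witness), and O(not pay_taxes) is already established, so O(summon_witness).
Premise 8, O(record_policy -> not summon_witness), contraposes to O(summon_witness -> not record_policy); with O(summon_witness) we get O(not record_policy).
Premise 7 is O(not grant_access -> record_policy); contrapositively O(not record_policy -> grant_access). Since O(not record_policy) holds, K gives O(grant_access).
Premise 1 is O(open_valve -> not grant_access); contrapositively O(grant_access -> not open_valve). Since O(grant_access) holds, K gives O(not open_valve).
The contrapositive of premise 10 (O(authorize_amendment -> open_valve)) is O(not open_valve -> not authorize_amendment), and O(not open_valve) is already established, so O(not authorize_amendment).
So O(not authorize_amendment) holds, i.e. authorize_amendment is forbidden. None of the other listed options is forbidden under the premises.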